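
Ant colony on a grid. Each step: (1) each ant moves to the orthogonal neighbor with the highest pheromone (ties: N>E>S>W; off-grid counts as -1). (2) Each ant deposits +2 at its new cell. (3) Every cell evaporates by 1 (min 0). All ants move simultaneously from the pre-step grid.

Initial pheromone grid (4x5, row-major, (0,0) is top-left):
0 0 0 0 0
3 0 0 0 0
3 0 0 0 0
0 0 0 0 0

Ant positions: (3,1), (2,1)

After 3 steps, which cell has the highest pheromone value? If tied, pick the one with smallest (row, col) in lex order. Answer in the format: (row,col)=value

Answer: (2,0)=6

Derivation:
Step 1: ant0:(3,1)->N->(2,1) | ant1:(2,1)->W->(2,0)
  grid max=4 at (2,0)
Step 2: ant0:(2,1)->W->(2,0) | ant1:(2,0)->N->(1,0)
  grid max=5 at (2,0)
Step 3: ant0:(2,0)->N->(1,0) | ant1:(1,0)->S->(2,0)
  grid max=6 at (2,0)
Final grid:
  0 0 0 0 0
  4 0 0 0 0
  6 0 0 0 0
  0 0 0 0 0
Max pheromone 6 at (2,0)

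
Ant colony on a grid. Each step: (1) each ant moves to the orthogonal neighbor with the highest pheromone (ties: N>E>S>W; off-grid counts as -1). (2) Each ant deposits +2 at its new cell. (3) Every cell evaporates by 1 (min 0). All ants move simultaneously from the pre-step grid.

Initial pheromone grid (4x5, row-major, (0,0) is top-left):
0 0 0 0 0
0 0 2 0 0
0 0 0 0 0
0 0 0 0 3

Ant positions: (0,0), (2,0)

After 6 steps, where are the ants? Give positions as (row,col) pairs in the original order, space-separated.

Step 1: ant0:(0,0)->E->(0,1) | ant1:(2,0)->N->(1,0)
  grid max=2 at (3,4)
Step 2: ant0:(0,1)->E->(0,2) | ant1:(1,0)->N->(0,0)
  grid max=1 at (0,0)
Step 3: ant0:(0,2)->E->(0,3) | ant1:(0,0)->E->(0,1)
  grid max=1 at (0,1)
Step 4: ant0:(0,3)->E->(0,4) | ant1:(0,1)->E->(0,2)
  grid max=1 at (0,2)
Step 5: ant0:(0,4)->S->(1,4) | ant1:(0,2)->E->(0,3)
  grid max=1 at (0,3)
Step 6: ant0:(1,4)->N->(0,4) | ant1:(0,3)->E->(0,4)
  grid max=3 at (0,4)

(0,4) (0,4)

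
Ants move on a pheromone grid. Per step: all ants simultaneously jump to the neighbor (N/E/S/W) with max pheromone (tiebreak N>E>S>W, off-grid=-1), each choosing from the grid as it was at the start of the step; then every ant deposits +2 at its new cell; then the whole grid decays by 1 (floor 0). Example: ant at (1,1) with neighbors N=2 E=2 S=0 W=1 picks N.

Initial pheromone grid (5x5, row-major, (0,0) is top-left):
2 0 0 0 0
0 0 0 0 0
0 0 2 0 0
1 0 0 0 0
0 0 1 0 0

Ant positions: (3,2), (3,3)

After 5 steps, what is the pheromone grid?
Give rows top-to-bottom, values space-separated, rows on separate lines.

After step 1: ants at (2,2),(2,3)
  1 0 0 0 0
  0 0 0 0 0
  0 0 3 1 0
  0 0 0 0 0
  0 0 0 0 0
After step 2: ants at (2,3),(2,2)
  0 0 0 0 0
  0 0 0 0 0
  0 0 4 2 0
  0 0 0 0 0
  0 0 0 0 0
After step 3: ants at (2,2),(2,3)
  0 0 0 0 0
  0 0 0 0 0
  0 0 5 3 0
  0 0 0 0 0
  0 0 0 0 0
After step 4: ants at (2,3),(2,2)
  0 0 0 0 0
  0 0 0 0 0
  0 0 6 4 0
  0 0 0 0 0
  0 0 0 0 0
After step 5: ants at (2,2),(2,3)
  0 0 0 0 0
  0 0 0 0 0
  0 0 7 5 0
  0 0 0 0 0
  0 0 0 0 0

0 0 0 0 0
0 0 0 0 0
0 0 7 5 0
0 0 0 0 0
0 0 0 0 0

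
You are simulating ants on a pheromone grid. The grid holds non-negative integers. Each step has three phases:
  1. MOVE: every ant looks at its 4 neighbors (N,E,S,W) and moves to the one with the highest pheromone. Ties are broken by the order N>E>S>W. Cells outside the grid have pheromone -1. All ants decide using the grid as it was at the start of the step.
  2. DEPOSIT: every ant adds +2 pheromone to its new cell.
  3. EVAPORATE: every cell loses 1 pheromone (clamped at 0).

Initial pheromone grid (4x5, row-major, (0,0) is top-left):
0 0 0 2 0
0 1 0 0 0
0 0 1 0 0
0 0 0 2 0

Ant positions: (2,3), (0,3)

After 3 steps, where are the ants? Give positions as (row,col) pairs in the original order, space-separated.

Step 1: ant0:(2,3)->S->(3,3) | ant1:(0,3)->E->(0,4)
  grid max=3 at (3,3)
Step 2: ant0:(3,3)->N->(2,3) | ant1:(0,4)->W->(0,3)
  grid max=2 at (0,3)
Step 3: ant0:(2,3)->S->(3,3) | ant1:(0,3)->E->(0,4)
  grid max=3 at (3,3)

(3,3) (0,4)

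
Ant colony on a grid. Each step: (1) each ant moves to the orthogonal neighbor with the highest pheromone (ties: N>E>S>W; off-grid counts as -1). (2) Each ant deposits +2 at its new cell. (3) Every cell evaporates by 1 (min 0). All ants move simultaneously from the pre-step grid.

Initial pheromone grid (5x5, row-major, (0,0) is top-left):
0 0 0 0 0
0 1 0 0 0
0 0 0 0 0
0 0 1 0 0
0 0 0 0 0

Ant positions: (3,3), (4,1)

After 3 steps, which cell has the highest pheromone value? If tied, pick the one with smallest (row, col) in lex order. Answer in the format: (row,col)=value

Step 1: ant0:(3,3)->W->(3,2) | ant1:(4,1)->N->(3,1)
  grid max=2 at (3,2)
Step 2: ant0:(3,2)->W->(3,1) | ant1:(3,1)->E->(3,2)
  grid max=3 at (3,2)
Step 3: ant0:(3,1)->E->(3,2) | ant1:(3,2)->W->(3,1)
  grid max=4 at (3,2)
Final grid:
  0 0 0 0 0
  0 0 0 0 0
  0 0 0 0 0
  0 3 4 0 0
  0 0 0 0 0
Max pheromone 4 at (3,2)

Answer: (3,2)=4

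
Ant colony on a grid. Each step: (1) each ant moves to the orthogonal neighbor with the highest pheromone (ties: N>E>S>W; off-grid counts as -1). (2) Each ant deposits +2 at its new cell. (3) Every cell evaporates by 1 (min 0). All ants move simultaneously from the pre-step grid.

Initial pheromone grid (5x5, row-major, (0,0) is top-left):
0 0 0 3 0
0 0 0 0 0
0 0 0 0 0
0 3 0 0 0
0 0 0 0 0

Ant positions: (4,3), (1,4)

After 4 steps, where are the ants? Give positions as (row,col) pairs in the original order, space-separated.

Step 1: ant0:(4,3)->N->(3,3) | ant1:(1,4)->N->(0,4)
  grid max=2 at (0,3)
Step 2: ant0:(3,3)->N->(2,3) | ant1:(0,4)->W->(0,3)
  grid max=3 at (0,3)
Step 3: ant0:(2,3)->N->(1,3) | ant1:(0,3)->E->(0,4)
  grid max=2 at (0,3)
Step 4: ant0:(1,3)->N->(0,3) | ant1:(0,4)->W->(0,3)
  grid max=5 at (0,3)

(0,3) (0,3)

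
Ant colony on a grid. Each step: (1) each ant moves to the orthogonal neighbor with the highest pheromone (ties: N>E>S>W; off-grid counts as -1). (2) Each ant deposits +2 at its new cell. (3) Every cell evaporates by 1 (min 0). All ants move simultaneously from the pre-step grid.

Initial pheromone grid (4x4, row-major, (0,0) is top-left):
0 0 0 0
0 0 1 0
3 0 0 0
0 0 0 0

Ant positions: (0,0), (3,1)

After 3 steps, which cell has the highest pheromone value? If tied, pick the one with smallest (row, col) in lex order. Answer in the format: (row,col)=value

Answer: (2,0)=2

Derivation:
Step 1: ant0:(0,0)->E->(0,1) | ant1:(3,1)->N->(2,1)
  grid max=2 at (2,0)
Step 2: ant0:(0,1)->E->(0,2) | ant1:(2,1)->W->(2,0)
  grid max=3 at (2,0)
Step 3: ant0:(0,2)->E->(0,3) | ant1:(2,0)->N->(1,0)
  grid max=2 at (2,0)
Final grid:
  0 0 0 1
  1 0 0 0
  2 0 0 0
  0 0 0 0
Max pheromone 2 at (2,0)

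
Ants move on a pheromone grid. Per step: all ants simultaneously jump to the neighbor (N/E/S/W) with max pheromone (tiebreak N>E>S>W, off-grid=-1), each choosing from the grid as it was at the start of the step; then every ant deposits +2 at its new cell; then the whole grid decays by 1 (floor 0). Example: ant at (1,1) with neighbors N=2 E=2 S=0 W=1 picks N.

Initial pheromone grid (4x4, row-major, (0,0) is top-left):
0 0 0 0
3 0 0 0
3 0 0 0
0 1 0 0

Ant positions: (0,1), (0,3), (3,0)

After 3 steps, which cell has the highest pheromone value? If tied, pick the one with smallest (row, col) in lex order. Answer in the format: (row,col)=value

Answer: (2,0)=4

Derivation:
Step 1: ant0:(0,1)->E->(0,2) | ant1:(0,3)->S->(1,3) | ant2:(3,0)->N->(2,0)
  grid max=4 at (2,0)
Step 2: ant0:(0,2)->E->(0,3) | ant1:(1,3)->N->(0,3) | ant2:(2,0)->N->(1,0)
  grid max=3 at (0,3)
Step 3: ant0:(0,3)->S->(1,3) | ant1:(0,3)->S->(1,3) | ant2:(1,0)->S->(2,0)
  grid max=4 at (2,0)
Final grid:
  0 0 0 2
  2 0 0 3
  4 0 0 0
  0 0 0 0
Max pheromone 4 at (2,0)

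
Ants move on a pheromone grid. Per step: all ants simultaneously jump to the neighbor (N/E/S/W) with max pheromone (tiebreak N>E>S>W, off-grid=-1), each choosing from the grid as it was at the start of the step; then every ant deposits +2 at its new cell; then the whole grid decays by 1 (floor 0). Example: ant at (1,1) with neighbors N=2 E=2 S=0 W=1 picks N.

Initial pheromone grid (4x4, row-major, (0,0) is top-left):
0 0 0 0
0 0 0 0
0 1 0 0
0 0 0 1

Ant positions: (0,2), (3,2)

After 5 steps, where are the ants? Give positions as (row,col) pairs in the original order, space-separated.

Step 1: ant0:(0,2)->E->(0,3) | ant1:(3,2)->E->(3,3)
  grid max=2 at (3,3)
Step 2: ant0:(0,3)->S->(1,3) | ant1:(3,3)->N->(2,3)
  grid max=1 at (1,3)
Step 3: ant0:(1,3)->S->(2,3) | ant1:(2,3)->N->(1,3)
  grid max=2 at (1,3)
Step 4: ant0:(2,3)->N->(1,3) | ant1:(1,3)->S->(2,3)
  grid max=3 at (1,3)
Step 5: ant0:(1,3)->S->(2,3) | ant1:(2,3)->N->(1,3)
  grid max=4 at (1,3)

(2,3) (1,3)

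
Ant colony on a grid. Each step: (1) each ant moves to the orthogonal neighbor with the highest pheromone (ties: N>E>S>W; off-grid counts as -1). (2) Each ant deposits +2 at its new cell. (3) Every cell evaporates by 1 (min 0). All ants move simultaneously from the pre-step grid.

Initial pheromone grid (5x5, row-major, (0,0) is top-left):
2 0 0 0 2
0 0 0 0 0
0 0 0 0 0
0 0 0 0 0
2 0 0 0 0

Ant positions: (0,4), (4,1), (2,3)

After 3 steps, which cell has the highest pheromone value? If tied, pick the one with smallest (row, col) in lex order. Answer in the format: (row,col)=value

Step 1: ant0:(0,4)->S->(1,4) | ant1:(4,1)->W->(4,0) | ant2:(2,3)->N->(1,3)
  grid max=3 at (4,0)
Step 2: ant0:(1,4)->N->(0,4) | ant1:(4,0)->N->(3,0) | ant2:(1,3)->E->(1,4)
  grid max=2 at (0,4)
Step 3: ant0:(0,4)->S->(1,4) | ant1:(3,0)->S->(4,0) | ant2:(1,4)->N->(0,4)
  grid max=3 at (0,4)
Final grid:
  0 0 0 0 3
  0 0 0 0 3
  0 0 0 0 0
  0 0 0 0 0
  3 0 0 0 0
Max pheromone 3 at (0,4)

Answer: (0,4)=3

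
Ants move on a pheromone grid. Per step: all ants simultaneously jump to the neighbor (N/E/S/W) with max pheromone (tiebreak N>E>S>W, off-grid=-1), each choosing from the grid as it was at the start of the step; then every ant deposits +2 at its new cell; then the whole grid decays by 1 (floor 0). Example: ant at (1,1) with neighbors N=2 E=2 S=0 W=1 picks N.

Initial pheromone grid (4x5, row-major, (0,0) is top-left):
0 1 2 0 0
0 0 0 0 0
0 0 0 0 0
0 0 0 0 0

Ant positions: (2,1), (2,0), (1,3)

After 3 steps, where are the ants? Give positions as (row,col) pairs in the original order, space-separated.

Step 1: ant0:(2,1)->N->(1,1) | ant1:(2,0)->N->(1,0) | ant2:(1,3)->N->(0,3)
  grid max=1 at (0,2)
Step 2: ant0:(1,1)->W->(1,0) | ant1:(1,0)->E->(1,1) | ant2:(0,3)->W->(0,2)
  grid max=2 at (0,2)
Step 3: ant0:(1,0)->E->(1,1) | ant1:(1,1)->W->(1,0) | ant2:(0,2)->E->(0,3)
  grid max=3 at (1,0)

(1,1) (1,0) (0,3)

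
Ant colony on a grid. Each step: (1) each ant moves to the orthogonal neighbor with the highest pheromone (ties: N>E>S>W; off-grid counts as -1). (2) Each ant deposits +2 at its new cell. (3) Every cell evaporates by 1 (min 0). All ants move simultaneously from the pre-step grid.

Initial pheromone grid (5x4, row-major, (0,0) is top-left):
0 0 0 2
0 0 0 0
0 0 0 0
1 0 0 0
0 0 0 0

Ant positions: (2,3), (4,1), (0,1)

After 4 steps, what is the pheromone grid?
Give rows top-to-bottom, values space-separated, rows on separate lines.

After step 1: ants at (1,3),(3,1),(0,2)
  0 0 1 1
  0 0 0 1
  0 0 0 0
  0 1 0 0
  0 0 0 0
After step 2: ants at (0,3),(2,1),(0,3)
  0 0 0 4
  0 0 0 0
  0 1 0 0
  0 0 0 0
  0 0 0 0
After step 3: ants at (1,3),(1,1),(1,3)
  0 0 0 3
  0 1 0 3
  0 0 0 0
  0 0 0 0
  0 0 0 0
After step 4: ants at (0,3),(0,1),(0,3)
  0 1 0 6
  0 0 0 2
  0 0 0 0
  0 0 0 0
  0 0 0 0

0 1 0 6
0 0 0 2
0 0 0 0
0 0 0 0
0 0 0 0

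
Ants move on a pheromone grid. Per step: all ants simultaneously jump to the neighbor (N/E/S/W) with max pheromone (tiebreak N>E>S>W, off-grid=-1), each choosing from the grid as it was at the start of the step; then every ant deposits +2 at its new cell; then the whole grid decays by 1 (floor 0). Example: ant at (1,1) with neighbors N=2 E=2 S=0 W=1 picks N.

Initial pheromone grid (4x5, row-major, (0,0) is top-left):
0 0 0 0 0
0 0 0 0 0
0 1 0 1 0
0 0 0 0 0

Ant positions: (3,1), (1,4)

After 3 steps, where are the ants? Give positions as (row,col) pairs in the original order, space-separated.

Step 1: ant0:(3,1)->N->(2,1) | ant1:(1,4)->N->(0,4)
  grid max=2 at (2,1)
Step 2: ant0:(2,1)->N->(1,1) | ant1:(0,4)->S->(1,4)
  grid max=1 at (1,1)
Step 3: ant0:(1,1)->S->(2,1) | ant1:(1,4)->N->(0,4)
  grid max=2 at (2,1)

(2,1) (0,4)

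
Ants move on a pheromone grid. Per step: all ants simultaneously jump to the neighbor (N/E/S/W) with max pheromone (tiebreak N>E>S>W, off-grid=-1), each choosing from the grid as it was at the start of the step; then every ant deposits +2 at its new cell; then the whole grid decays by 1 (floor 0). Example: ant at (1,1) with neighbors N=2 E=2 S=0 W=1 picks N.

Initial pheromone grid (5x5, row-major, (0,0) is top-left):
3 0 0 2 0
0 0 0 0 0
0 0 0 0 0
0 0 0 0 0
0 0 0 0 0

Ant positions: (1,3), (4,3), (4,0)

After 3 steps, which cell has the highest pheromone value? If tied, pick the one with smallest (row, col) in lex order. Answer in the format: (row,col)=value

Step 1: ant0:(1,3)->N->(0,3) | ant1:(4,3)->N->(3,3) | ant2:(4,0)->N->(3,0)
  grid max=3 at (0,3)
Step 2: ant0:(0,3)->E->(0,4) | ant1:(3,3)->N->(2,3) | ant2:(3,0)->N->(2,0)
  grid max=2 at (0,3)
Step 3: ant0:(0,4)->W->(0,3) | ant1:(2,3)->N->(1,3) | ant2:(2,0)->N->(1,0)
  grid max=3 at (0,3)
Final grid:
  0 0 0 3 0
  1 0 0 1 0
  0 0 0 0 0
  0 0 0 0 0
  0 0 0 0 0
Max pheromone 3 at (0,3)

Answer: (0,3)=3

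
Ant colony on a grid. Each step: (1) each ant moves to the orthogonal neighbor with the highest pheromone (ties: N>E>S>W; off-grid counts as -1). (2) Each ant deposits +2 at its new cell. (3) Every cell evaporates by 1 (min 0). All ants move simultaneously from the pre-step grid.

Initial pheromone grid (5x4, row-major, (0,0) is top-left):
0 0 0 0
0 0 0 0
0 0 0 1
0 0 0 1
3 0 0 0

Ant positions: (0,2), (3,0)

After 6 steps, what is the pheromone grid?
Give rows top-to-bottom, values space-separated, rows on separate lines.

After step 1: ants at (0,3),(4,0)
  0 0 0 1
  0 0 0 0
  0 0 0 0
  0 0 0 0
  4 0 0 0
After step 2: ants at (1,3),(3,0)
  0 0 0 0
  0 0 0 1
  0 0 0 0
  1 0 0 0
  3 0 0 0
After step 3: ants at (0,3),(4,0)
  0 0 0 1
  0 0 0 0
  0 0 0 0
  0 0 0 0
  4 0 0 0
After step 4: ants at (1,3),(3,0)
  0 0 0 0
  0 0 0 1
  0 0 0 0
  1 0 0 0
  3 0 0 0
After step 5: ants at (0,3),(4,0)
  0 0 0 1
  0 0 0 0
  0 0 0 0
  0 0 0 0
  4 0 0 0
After step 6: ants at (1,3),(3,0)
  0 0 0 0
  0 0 0 1
  0 0 0 0
  1 0 0 0
  3 0 0 0

0 0 0 0
0 0 0 1
0 0 0 0
1 0 0 0
3 0 0 0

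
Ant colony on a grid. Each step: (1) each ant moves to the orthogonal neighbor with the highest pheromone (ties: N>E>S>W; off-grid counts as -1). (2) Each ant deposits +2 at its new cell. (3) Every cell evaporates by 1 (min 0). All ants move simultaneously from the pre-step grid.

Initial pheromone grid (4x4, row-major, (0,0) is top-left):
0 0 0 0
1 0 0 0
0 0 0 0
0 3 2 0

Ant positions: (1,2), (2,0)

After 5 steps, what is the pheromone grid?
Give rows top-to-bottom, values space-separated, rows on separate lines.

After step 1: ants at (0,2),(1,0)
  0 0 1 0
  2 0 0 0
  0 0 0 0
  0 2 1 0
After step 2: ants at (0,3),(0,0)
  1 0 0 1
  1 0 0 0
  0 0 0 0
  0 1 0 0
After step 3: ants at (1,3),(1,0)
  0 0 0 0
  2 0 0 1
  0 0 0 0
  0 0 0 0
After step 4: ants at (0,3),(0,0)
  1 0 0 1
  1 0 0 0
  0 0 0 0
  0 0 0 0
After step 5: ants at (1,3),(1,0)
  0 0 0 0
  2 0 0 1
  0 0 0 0
  0 0 0 0

0 0 0 0
2 0 0 1
0 0 0 0
0 0 0 0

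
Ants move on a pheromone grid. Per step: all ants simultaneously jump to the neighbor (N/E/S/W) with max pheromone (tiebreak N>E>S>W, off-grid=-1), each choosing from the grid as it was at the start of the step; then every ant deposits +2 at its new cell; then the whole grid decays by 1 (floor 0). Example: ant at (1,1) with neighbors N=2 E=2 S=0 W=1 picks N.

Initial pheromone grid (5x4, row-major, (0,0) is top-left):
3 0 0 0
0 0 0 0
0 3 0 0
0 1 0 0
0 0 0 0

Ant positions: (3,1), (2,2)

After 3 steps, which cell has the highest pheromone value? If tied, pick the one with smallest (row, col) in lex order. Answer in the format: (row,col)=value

Answer: (2,1)=8

Derivation:
Step 1: ant0:(3,1)->N->(2,1) | ant1:(2,2)->W->(2,1)
  grid max=6 at (2,1)
Step 2: ant0:(2,1)->N->(1,1) | ant1:(2,1)->N->(1,1)
  grid max=5 at (2,1)
Step 3: ant0:(1,1)->S->(2,1) | ant1:(1,1)->S->(2,1)
  grid max=8 at (2,1)
Final grid:
  0 0 0 0
  0 2 0 0
  0 8 0 0
  0 0 0 0
  0 0 0 0
Max pheromone 8 at (2,1)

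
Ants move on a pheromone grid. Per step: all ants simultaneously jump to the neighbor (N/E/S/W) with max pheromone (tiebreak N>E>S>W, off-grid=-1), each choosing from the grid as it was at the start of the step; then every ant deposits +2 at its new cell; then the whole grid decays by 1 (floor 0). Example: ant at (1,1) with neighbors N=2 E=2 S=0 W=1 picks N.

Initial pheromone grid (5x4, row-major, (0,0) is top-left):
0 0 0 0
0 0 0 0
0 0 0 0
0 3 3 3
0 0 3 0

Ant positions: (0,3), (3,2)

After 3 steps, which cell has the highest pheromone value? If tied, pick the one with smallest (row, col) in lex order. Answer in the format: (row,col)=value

Step 1: ant0:(0,3)->S->(1,3) | ant1:(3,2)->E->(3,3)
  grid max=4 at (3,3)
Step 2: ant0:(1,3)->N->(0,3) | ant1:(3,3)->W->(3,2)
  grid max=3 at (3,2)
Step 3: ant0:(0,3)->S->(1,3) | ant1:(3,2)->E->(3,3)
  grid max=4 at (3,3)
Final grid:
  0 0 0 0
  0 0 0 1
  0 0 0 0
  0 0 2 4
  0 0 0 0
Max pheromone 4 at (3,3)

Answer: (3,3)=4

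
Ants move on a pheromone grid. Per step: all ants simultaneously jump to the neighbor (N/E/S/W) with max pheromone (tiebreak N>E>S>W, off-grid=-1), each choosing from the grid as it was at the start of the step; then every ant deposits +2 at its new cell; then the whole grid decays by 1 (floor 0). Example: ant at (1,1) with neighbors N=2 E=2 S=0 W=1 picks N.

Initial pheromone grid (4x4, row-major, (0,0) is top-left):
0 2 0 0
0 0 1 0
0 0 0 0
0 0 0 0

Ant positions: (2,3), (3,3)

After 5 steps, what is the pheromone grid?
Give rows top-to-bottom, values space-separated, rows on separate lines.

After step 1: ants at (1,3),(2,3)
  0 1 0 0
  0 0 0 1
  0 0 0 1
  0 0 0 0
After step 2: ants at (2,3),(1,3)
  0 0 0 0
  0 0 0 2
  0 0 0 2
  0 0 0 0
After step 3: ants at (1,3),(2,3)
  0 0 0 0
  0 0 0 3
  0 0 0 3
  0 0 0 0
After step 4: ants at (2,3),(1,3)
  0 0 0 0
  0 0 0 4
  0 0 0 4
  0 0 0 0
After step 5: ants at (1,3),(2,3)
  0 0 0 0
  0 0 0 5
  0 0 0 5
  0 0 0 0

0 0 0 0
0 0 0 5
0 0 0 5
0 0 0 0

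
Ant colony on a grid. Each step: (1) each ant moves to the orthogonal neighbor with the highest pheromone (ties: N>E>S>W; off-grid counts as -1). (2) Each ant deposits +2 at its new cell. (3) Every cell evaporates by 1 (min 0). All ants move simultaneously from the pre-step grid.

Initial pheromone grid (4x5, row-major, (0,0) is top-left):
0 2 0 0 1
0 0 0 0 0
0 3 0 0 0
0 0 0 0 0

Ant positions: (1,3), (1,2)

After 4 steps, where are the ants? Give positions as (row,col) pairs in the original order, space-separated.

Step 1: ant0:(1,3)->N->(0,3) | ant1:(1,2)->N->(0,2)
  grid max=2 at (2,1)
Step 2: ant0:(0,3)->W->(0,2) | ant1:(0,2)->E->(0,3)
  grid max=2 at (0,2)
Step 3: ant0:(0,2)->E->(0,3) | ant1:(0,3)->W->(0,2)
  grid max=3 at (0,2)
Step 4: ant0:(0,3)->W->(0,2) | ant1:(0,2)->E->(0,3)
  grid max=4 at (0,2)

(0,2) (0,3)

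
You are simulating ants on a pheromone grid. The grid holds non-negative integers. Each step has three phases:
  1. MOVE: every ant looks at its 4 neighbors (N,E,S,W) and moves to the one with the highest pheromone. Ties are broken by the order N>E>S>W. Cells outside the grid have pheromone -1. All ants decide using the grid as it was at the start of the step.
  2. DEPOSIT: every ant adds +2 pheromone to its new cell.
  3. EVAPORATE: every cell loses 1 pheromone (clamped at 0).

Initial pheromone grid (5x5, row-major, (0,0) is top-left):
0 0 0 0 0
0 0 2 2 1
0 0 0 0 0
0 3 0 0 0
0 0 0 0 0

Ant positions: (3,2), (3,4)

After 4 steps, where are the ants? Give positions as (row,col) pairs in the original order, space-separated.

Step 1: ant0:(3,2)->W->(3,1) | ant1:(3,4)->N->(2,4)
  grid max=4 at (3,1)
Step 2: ant0:(3,1)->N->(2,1) | ant1:(2,4)->N->(1,4)
  grid max=3 at (3,1)
Step 3: ant0:(2,1)->S->(3,1) | ant1:(1,4)->N->(0,4)
  grid max=4 at (3,1)
Step 4: ant0:(3,1)->N->(2,1) | ant1:(0,4)->S->(1,4)
  grid max=3 at (3,1)

(2,1) (1,4)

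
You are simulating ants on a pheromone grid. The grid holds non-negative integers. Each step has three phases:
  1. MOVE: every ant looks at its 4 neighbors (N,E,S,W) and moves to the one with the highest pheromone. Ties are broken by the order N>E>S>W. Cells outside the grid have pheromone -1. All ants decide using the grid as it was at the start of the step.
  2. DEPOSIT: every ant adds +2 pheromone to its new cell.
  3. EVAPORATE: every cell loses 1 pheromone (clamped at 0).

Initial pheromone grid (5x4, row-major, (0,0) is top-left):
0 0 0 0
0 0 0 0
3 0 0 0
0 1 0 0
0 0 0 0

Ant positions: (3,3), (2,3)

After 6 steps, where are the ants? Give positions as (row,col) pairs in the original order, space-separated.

Step 1: ant0:(3,3)->N->(2,3) | ant1:(2,3)->N->(1,3)
  grid max=2 at (2,0)
Step 2: ant0:(2,3)->N->(1,3) | ant1:(1,3)->S->(2,3)
  grid max=2 at (1,3)
Step 3: ant0:(1,3)->S->(2,3) | ant1:(2,3)->N->(1,3)
  grid max=3 at (1,3)
Step 4: ant0:(2,3)->N->(1,3) | ant1:(1,3)->S->(2,3)
  grid max=4 at (1,3)
Step 5: ant0:(1,3)->S->(2,3) | ant1:(2,3)->N->(1,3)
  grid max=5 at (1,3)
Step 6: ant0:(2,3)->N->(1,3) | ant1:(1,3)->S->(2,3)
  grid max=6 at (1,3)

(1,3) (2,3)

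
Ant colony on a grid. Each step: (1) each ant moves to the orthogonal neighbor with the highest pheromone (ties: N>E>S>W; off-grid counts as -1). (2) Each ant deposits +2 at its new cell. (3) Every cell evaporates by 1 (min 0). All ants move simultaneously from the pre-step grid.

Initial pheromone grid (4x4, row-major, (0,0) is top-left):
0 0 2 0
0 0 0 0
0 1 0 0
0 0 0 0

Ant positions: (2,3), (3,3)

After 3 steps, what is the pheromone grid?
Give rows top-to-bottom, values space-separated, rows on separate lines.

After step 1: ants at (1,3),(2,3)
  0 0 1 0
  0 0 0 1
  0 0 0 1
  0 0 0 0
After step 2: ants at (2,3),(1,3)
  0 0 0 0
  0 0 0 2
  0 0 0 2
  0 0 0 0
After step 3: ants at (1,3),(2,3)
  0 0 0 0
  0 0 0 3
  0 0 0 3
  0 0 0 0

0 0 0 0
0 0 0 3
0 0 0 3
0 0 0 0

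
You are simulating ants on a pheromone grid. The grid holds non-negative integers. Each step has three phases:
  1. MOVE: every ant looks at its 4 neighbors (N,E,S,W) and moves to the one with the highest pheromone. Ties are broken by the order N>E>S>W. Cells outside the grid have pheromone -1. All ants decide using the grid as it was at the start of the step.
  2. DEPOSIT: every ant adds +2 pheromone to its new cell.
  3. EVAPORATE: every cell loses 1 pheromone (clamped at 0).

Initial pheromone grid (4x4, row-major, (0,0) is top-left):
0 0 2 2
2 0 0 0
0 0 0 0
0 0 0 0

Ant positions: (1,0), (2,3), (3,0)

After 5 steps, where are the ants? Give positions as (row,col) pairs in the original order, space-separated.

Step 1: ant0:(1,0)->N->(0,0) | ant1:(2,3)->N->(1,3) | ant2:(3,0)->N->(2,0)
  grid max=1 at (0,0)
Step 2: ant0:(0,0)->S->(1,0) | ant1:(1,3)->N->(0,3) | ant2:(2,0)->N->(1,0)
  grid max=4 at (1,0)
Step 3: ant0:(1,0)->N->(0,0) | ant1:(0,3)->S->(1,3) | ant2:(1,0)->N->(0,0)
  grid max=3 at (0,0)
Step 4: ant0:(0,0)->S->(1,0) | ant1:(1,3)->N->(0,3) | ant2:(0,0)->S->(1,0)
  grid max=6 at (1,0)
Step 5: ant0:(1,0)->N->(0,0) | ant1:(0,3)->S->(1,3) | ant2:(1,0)->N->(0,0)
  grid max=5 at (0,0)

(0,0) (1,3) (0,0)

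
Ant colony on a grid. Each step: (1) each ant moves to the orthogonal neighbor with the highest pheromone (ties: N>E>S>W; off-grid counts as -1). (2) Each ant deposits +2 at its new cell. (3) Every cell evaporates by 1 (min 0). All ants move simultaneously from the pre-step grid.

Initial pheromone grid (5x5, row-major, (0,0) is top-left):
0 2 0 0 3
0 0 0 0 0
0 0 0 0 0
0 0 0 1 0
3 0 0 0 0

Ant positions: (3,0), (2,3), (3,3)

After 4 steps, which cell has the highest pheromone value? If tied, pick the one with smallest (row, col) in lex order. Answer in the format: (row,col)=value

Step 1: ant0:(3,0)->S->(4,0) | ant1:(2,3)->S->(3,3) | ant2:(3,3)->N->(2,3)
  grid max=4 at (4,0)
Step 2: ant0:(4,0)->N->(3,0) | ant1:(3,3)->N->(2,3) | ant2:(2,3)->S->(3,3)
  grid max=3 at (3,3)
Step 3: ant0:(3,0)->S->(4,0) | ant1:(2,3)->S->(3,3) | ant2:(3,3)->N->(2,3)
  grid max=4 at (3,3)
Step 4: ant0:(4,0)->N->(3,0) | ant1:(3,3)->N->(2,3) | ant2:(2,3)->S->(3,3)
  grid max=5 at (3,3)
Final grid:
  0 0 0 0 0
  0 0 0 0 0
  0 0 0 4 0
  1 0 0 5 0
  3 0 0 0 0
Max pheromone 5 at (3,3)

Answer: (3,3)=5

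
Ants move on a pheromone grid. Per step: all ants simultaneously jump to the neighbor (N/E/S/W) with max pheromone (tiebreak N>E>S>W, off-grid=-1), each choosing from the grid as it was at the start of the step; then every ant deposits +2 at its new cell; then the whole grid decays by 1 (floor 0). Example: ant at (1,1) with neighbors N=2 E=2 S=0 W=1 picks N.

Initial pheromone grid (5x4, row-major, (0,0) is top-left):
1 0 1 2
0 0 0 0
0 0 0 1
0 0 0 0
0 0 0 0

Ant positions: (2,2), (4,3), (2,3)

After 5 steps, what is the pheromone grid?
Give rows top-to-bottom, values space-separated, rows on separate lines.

After step 1: ants at (2,3),(3,3),(1,3)
  0 0 0 1
  0 0 0 1
  0 0 0 2
  0 0 0 1
  0 0 0 0
After step 2: ants at (1,3),(2,3),(2,3)
  0 0 0 0
  0 0 0 2
  0 0 0 5
  0 0 0 0
  0 0 0 0
After step 3: ants at (2,3),(1,3),(1,3)
  0 0 0 0
  0 0 0 5
  0 0 0 6
  0 0 0 0
  0 0 0 0
After step 4: ants at (1,3),(2,3),(2,3)
  0 0 0 0
  0 0 0 6
  0 0 0 9
  0 0 0 0
  0 0 0 0
After step 5: ants at (2,3),(1,3),(1,3)
  0 0 0 0
  0 0 0 9
  0 0 0 10
  0 0 0 0
  0 0 0 0

0 0 0 0
0 0 0 9
0 0 0 10
0 0 0 0
0 0 0 0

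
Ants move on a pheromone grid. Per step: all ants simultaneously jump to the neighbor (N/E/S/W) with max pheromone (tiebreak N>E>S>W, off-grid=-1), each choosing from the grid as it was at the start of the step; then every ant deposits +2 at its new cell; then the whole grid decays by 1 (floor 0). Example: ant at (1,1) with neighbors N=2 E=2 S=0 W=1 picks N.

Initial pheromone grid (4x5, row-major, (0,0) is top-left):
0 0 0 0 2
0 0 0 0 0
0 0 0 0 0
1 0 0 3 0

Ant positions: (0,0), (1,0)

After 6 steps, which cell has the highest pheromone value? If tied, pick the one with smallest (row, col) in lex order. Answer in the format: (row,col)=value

Step 1: ant0:(0,0)->E->(0,1) | ant1:(1,0)->N->(0,0)
  grid max=2 at (3,3)
Step 2: ant0:(0,1)->W->(0,0) | ant1:(0,0)->E->(0,1)
  grid max=2 at (0,0)
Step 3: ant0:(0,0)->E->(0,1) | ant1:(0,1)->W->(0,0)
  grid max=3 at (0,0)
Step 4: ant0:(0,1)->W->(0,0) | ant1:(0,0)->E->(0,1)
  grid max=4 at (0,0)
Step 5: ant0:(0,0)->E->(0,1) | ant1:(0,1)->W->(0,0)
  grid max=5 at (0,0)
Step 6: ant0:(0,1)->W->(0,0) | ant1:(0,0)->E->(0,1)
  grid max=6 at (0,0)
Final grid:
  6 6 0 0 0
  0 0 0 0 0
  0 0 0 0 0
  0 0 0 0 0
Max pheromone 6 at (0,0)

Answer: (0,0)=6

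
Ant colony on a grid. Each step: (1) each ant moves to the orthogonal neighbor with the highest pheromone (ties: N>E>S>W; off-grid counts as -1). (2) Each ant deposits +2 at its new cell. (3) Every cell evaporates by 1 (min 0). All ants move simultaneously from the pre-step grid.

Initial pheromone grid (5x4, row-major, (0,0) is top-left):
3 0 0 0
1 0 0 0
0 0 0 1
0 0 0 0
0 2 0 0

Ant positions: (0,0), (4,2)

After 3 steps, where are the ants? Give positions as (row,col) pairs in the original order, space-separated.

Step 1: ant0:(0,0)->S->(1,0) | ant1:(4,2)->W->(4,1)
  grid max=3 at (4,1)
Step 2: ant0:(1,0)->N->(0,0) | ant1:(4,1)->N->(3,1)
  grid max=3 at (0,0)
Step 3: ant0:(0,0)->S->(1,0) | ant1:(3,1)->S->(4,1)
  grid max=3 at (4,1)

(1,0) (4,1)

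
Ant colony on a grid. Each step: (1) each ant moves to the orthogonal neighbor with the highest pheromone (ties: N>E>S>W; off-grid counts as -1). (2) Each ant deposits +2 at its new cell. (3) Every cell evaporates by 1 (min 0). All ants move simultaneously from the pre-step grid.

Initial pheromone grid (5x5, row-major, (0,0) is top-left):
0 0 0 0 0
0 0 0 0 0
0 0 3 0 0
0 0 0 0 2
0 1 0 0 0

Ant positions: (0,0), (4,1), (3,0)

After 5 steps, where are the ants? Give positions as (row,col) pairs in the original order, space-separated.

Step 1: ant0:(0,0)->E->(0,1) | ant1:(4,1)->N->(3,1) | ant2:(3,0)->N->(2,0)
  grid max=2 at (2,2)
Step 2: ant0:(0,1)->E->(0,2) | ant1:(3,1)->N->(2,1) | ant2:(2,0)->N->(1,0)
  grid max=1 at (0,2)
Step 3: ant0:(0,2)->E->(0,3) | ant1:(2,1)->E->(2,2) | ant2:(1,0)->N->(0,0)
  grid max=2 at (2,2)
Step 4: ant0:(0,3)->E->(0,4) | ant1:(2,2)->N->(1,2) | ant2:(0,0)->E->(0,1)
  grid max=1 at (0,1)
Step 5: ant0:(0,4)->S->(1,4) | ant1:(1,2)->S->(2,2) | ant2:(0,1)->E->(0,2)
  grid max=2 at (2,2)

(1,4) (2,2) (0,2)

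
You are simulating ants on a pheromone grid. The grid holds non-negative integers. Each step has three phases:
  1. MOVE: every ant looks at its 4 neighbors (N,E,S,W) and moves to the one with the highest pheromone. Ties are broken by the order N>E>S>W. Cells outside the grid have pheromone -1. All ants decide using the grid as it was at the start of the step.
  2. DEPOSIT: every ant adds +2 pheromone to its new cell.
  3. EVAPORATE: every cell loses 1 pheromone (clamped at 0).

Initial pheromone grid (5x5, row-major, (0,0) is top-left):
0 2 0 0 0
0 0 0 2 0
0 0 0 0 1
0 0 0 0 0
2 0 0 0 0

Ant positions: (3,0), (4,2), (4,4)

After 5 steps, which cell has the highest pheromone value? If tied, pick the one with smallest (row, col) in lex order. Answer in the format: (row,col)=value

Step 1: ant0:(3,0)->S->(4,0) | ant1:(4,2)->N->(3,2) | ant2:(4,4)->N->(3,4)
  grid max=3 at (4,0)
Step 2: ant0:(4,0)->N->(3,0) | ant1:(3,2)->N->(2,2) | ant2:(3,4)->N->(2,4)
  grid max=2 at (4,0)
Step 3: ant0:(3,0)->S->(4,0) | ant1:(2,2)->N->(1,2) | ant2:(2,4)->N->(1,4)
  grid max=3 at (4,0)
Step 4: ant0:(4,0)->N->(3,0) | ant1:(1,2)->N->(0,2) | ant2:(1,4)->N->(0,4)
  grid max=2 at (4,0)
Step 5: ant0:(3,0)->S->(4,0) | ant1:(0,2)->E->(0,3) | ant2:(0,4)->S->(1,4)
  grid max=3 at (4,0)
Final grid:
  0 0 0 1 0
  0 0 0 0 1
  0 0 0 0 0
  0 0 0 0 0
  3 0 0 0 0
Max pheromone 3 at (4,0)

Answer: (4,0)=3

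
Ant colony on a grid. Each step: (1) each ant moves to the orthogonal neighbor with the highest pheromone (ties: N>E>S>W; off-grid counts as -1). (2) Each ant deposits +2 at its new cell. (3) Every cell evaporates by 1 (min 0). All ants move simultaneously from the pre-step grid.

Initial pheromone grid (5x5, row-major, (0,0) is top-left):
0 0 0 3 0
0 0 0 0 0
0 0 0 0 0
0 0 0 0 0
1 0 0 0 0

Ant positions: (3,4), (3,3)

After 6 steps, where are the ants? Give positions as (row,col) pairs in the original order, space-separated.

Step 1: ant0:(3,4)->N->(2,4) | ant1:(3,3)->N->(2,3)
  grid max=2 at (0,3)
Step 2: ant0:(2,4)->W->(2,3) | ant1:(2,3)->E->(2,4)
  grid max=2 at (2,3)
Step 3: ant0:(2,3)->E->(2,4) | ant1:(2,4)->W->(2,3)
  grid max=3 at (2,3)
Step 4: ant0:(2,4)->W->(2,3) | ant1:(2,3)->E->(2,4)
  grid max=4 at (2,3)
Step 5: ant0:(2,3)->E->(2,4) | ant1:(2,4)->W->(2,3)
  grid max=5 at (2,3)
Step 6: ant0:(2,4)->W->(2,3) | ant1:(2,3)->E->(2,4)
  grid max=6 at (2,3)

(2,3) (2,4)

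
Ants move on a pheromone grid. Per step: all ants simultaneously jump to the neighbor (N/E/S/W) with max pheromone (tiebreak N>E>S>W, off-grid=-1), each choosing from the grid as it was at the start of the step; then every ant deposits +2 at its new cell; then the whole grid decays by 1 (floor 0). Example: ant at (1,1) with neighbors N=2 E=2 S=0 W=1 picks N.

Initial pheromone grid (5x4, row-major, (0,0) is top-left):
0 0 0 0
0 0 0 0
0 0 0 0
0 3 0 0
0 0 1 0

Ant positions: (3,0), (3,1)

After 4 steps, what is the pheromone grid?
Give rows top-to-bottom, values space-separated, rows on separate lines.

After step 1: ants at (3,1),(2,1)
  0 0 0 0
  0 0 0 0
  0 1 0 0
  0 4 0 0
  0 0 0 0
After step 2: ants at (2,1),(3,1)
  0 0 0 0
  0 0 0 0
  0 2 0 0
  0 5 0 0
  0 0 0 0
After step 3: ants at (3,1),(2,1)
  0 0 0 0
  0 0 0 0
  0 3 0 0
  0 6 0 0
  0 0 0 0
After step 4: ants at (2,1),(3,1)
  0 0 0 0
  0 0 0 0
  0 4 0 0
  0 7 0 0
  0 0 0 0

0 0 0 0
0 0 0 0
0 4 0 0
0 7 0 0
0 0 0 0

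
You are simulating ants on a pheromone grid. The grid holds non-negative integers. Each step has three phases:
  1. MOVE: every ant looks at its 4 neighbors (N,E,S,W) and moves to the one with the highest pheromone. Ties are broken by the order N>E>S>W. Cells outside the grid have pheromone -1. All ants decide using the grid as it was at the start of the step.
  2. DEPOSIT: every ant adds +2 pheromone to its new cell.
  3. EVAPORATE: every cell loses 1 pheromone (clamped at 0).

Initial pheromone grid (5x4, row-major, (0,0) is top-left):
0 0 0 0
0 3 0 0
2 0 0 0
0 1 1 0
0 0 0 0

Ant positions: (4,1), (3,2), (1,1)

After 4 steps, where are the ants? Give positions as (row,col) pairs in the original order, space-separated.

Step 1: ant0:(4,1)->N->(3,1) | ant1:(3,2)->W->(3,1) | ant2:(1,1)->N->(0,1)
  grid max=4 at (3,1)
Step 2: ant0:(3,1)->N->(2,1) | ant1:(3,1)->N->(2,1) | ant2:(0,1)->S->(1,1)
  grid max=3 at (1,1)
Step 3: ant0:(2,1)->N->(1,1) | ant1:(2,1)->N->(1,1) | ant2:(1,1)->S->(2,1)
  grid max=6 at (1,1)
Step 4: ant0:(1,1)->S->(2,1) | ant1:(1,1)->S->(2,1) | ant2:(2,1)->N->(1,1)
  grid max=7 at (1,1)

(2,1) (2,1) (1,1)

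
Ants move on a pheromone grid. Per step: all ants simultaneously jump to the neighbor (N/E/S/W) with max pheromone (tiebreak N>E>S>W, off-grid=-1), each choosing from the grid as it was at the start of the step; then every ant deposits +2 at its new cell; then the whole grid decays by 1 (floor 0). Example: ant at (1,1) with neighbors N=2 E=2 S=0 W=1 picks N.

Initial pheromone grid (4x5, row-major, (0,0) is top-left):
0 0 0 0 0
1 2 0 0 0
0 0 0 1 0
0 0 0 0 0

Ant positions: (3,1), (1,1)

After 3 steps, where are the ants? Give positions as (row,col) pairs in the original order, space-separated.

Step 1: ant0:(3,1)->N->(2,1) | ant1:(1,1)->W->(1,0)
  grid max=2 at (1,0)
Step 2: ant0:(2,1)->N->(1,1) | ant1:(1,0)->E->(1,1)
  grid max=4 at (1,1)
Step 3: ant0:(1,1)->W->(1,0) | ant1:(1,1)->W->(1,0)
  grid max=4 at (1,0)

(1,0) (1,0)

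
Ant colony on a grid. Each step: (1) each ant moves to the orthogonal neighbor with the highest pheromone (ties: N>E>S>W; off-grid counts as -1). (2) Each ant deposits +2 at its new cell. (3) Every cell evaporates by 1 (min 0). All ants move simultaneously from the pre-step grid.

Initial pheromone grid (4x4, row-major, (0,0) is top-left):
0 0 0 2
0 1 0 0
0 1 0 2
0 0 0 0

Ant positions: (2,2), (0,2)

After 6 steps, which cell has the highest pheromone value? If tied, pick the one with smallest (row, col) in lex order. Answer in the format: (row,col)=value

Step 1: ant0:(2,2)->E->(2,3) | ant1:(0,2)->E->(0,3)
  grid max=3 at (0,3)
Step 2: ant0:(2,3)->N->(1,3) | ant1:(0,3)->S->(1,3)
  grid max=3 at (1,3)
Step 3: ant0:(1,3)->N->(0,3) | ant1:(1,3)->N->(0,3)
  grid max=5 at (0,3)
Step 4: ant0:(0,3)->S->(1,3) | ant1:(0,3)->S->(1,3)
  grid max=5 at (1,3)
Step 5: ant0:(1,3)->N->(0,3) | ant1:(1,3)->N->(0,3)
  grid max=7 at (0,3)
Step 6: ant0:(0,3)->S->(1,3) | ant1:(0,3)->S->(1,3)
  grid max=7 at (1,3)
Final grid:
  0 0 0 6
  0 0 0 7
  0 0 0 0
  0 0 0 0
Max pheromone 7 at (1,3)

Answer: (1,3)=7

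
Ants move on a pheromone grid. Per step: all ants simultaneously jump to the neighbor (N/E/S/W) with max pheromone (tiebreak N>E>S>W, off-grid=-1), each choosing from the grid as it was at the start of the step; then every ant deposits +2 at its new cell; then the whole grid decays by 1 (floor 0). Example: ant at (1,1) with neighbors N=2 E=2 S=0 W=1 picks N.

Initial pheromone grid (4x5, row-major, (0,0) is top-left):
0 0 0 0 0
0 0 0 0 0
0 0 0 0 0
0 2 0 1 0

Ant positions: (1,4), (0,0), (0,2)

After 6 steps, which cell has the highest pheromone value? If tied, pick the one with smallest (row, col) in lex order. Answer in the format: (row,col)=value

Step 1: ant0:(1,4)->N->(0,4) | ant1:(0,0)->E->(0,1) | ant2:(0,2)->E->(0,3)
  grid max=1 at (0,1)
Step 2: ant0:(0,4)->W->(0,3) | ant1:(0,1)->E->(0,2) | ant2:(0,3)->E->(0,4)
  grid max=2 at (0,3)
Step 3: ant0:(0,3)->E->(0,4) | ant1:(0,2)->E->(0,3) | ant2:(0,4)->W->(0,3)
  grid max=5 at (0,3)
Step 4: ant0:(0,4)->W->(0,3) | ant1:(0,3)->E->(0,4) | ant2:(0,3)->E->(0,4)
  grid max=6 at (0,3)
Step 5: ant0:(0,3)->E->(0,4) | ant1:(0,4)->W->(0,3) | ant2:(0,4)->W->(0,3)
  grid max=9 at (0,3)
Step 6: ant0:(0,4)->W->(0,3) | ant1:(0,3)->E->(0,4) | ant2:(0,3)->E->(0,4)
  grid max=10 at (0,3)
Final grid:
  0 0 0 10 10
  0 0 0 0 0
  0 0 0 0 0
  0 0 0 0 0
Max pheromone 10 at (0,3)

Answer: (0,3)=10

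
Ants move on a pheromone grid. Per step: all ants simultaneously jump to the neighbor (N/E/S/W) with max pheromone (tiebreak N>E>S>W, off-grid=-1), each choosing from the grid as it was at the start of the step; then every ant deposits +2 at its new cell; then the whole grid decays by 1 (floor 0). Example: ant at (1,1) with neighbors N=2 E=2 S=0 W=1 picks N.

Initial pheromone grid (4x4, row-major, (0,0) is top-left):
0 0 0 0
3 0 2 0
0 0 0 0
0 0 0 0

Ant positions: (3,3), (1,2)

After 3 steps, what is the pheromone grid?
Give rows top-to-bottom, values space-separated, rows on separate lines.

After step 1: ants at (2,3),(0,2)
  0 0 1 0
  2 0 1 0
  0 0 0 1
  0 0 0 0
After step 2: ants at (1,3),(1,2)
  0 0 0 0
  1 0 2 1
  0 0 0 0
  0 0 0 0
After step 3: ants at (1,2),(1,3)
  0 0 0 0
  0 0 3 2
  0 0 0 0
  0 0 0 0

0 0 0 0
0 0 3 2
0 0 0 0
0 0 0 0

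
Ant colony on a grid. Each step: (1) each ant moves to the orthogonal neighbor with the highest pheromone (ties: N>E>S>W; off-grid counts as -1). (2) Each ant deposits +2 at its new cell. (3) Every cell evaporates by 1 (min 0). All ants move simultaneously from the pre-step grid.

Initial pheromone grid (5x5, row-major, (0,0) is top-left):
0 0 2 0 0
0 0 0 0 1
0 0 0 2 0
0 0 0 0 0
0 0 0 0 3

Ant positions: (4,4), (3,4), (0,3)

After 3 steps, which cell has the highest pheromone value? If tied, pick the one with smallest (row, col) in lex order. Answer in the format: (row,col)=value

Step 1: ant0:(4,4)->N->(3,4) | ant1:(3,4)->S->(4,4) | ant2:(0,3)->W->(0,2)
  grid max=4 at (4,4)
Step 2: ant0:(3,4)->S->(4,4) | ant1:(4,4)->N->(3,4) | ant2:(0,2)->E->(0,3)
  grid max=5 at (4,4)
Step 3: ant0:(4,4)->N->(3,4) | ant1:(3,4)->S->(4,4) | ant2:(0,3)->W->(0,2)
  grid max=6 at (4,4)
Final grid:
  0 0 3 0 0
  0 0 0 0 0
  0 0 0 0 0
  0 0 0 0 3
  0 0 0 0 6
Max pheromone 6 at (4,4)

Answer: (4,4)=6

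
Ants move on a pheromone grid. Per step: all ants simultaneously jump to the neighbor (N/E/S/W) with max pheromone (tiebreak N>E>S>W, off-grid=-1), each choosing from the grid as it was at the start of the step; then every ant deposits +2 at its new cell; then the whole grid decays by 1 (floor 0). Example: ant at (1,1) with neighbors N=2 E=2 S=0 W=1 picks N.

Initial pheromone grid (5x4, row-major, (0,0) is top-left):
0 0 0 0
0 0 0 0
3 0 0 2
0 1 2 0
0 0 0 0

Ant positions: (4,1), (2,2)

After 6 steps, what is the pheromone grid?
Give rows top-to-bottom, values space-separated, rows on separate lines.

After step 1: ants at (3,1),(2,3)
  0 0 0 0
  0 0 0 0
  2 0 0 3
  0 2 1 0
  0 0 0 0
After step 2: ants at (3,2),(1,3)
  0 0 0 0
  0 0 0 1
  1 0 0 2
  0 1 2 0
  0 0 0 0
After step 3: ants at (3,1),(2,3)
  0 0 0 0
  0 0 0 0
  0 0 0 3
  0 2 1 0
  0 0 0 0
After step 4: ants at (3,2),(1,3)
  0 0 0 0
  0 0 0 1
  0 0 0 2
  0 1 2 0
  0 0 0 0
After step 5: ants at (3,1),(2,3)
  0 0 0 0
  0 0 0 0
  0 0 0 3
  0 2 1 0
  0 0 0 0
After step 6: ants at (3,2),(1,3)
  0 0 0 0
  0 0 0 1
  0 0 0 2
  0 1 2 0
  0 0 0 0

0 0 0 0
0 0 0 1
0 0 0 2
0 1 2 0
0 0 0 0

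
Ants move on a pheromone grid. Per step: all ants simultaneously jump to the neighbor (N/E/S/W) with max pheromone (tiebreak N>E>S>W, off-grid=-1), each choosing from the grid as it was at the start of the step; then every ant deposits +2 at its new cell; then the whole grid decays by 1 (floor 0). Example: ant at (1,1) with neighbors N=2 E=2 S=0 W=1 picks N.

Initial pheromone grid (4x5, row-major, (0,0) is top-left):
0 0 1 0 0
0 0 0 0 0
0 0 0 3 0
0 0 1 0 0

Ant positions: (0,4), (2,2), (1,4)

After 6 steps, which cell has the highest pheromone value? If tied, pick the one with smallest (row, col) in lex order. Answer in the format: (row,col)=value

Answer: (0,4)=8

Derivation:
Step 1: ant0:(0,4)->S->(1,4) | ant1:(2,2)->E->(2,3) | ant2:(1,4)->N->(0,4)
  grid max=4 at (2,3)
Step 2: ant0:(1,4)->N->(0,4) | ant1:(2,3)->N->(1,3) | ant2:(0,4)->S->(1,4)
  grid max=3 at (2,3)
Step 3: ant0:(0,4)->S->(1,4) | ant1:(1,3)->S->(2,3) | ant2:(1,4)->N->(0,4)
  grid max=4 at (2,3)
Step 4: ant0:(1,4)->N->(0,4) | ant1:(2,3)->N->(1,3) | ant2:(0,4)->S->(1,4)
  grid max=4 at (0,4)
Step 5: ant0:(0,4)->S->(1,4) | ant1:(1,3)->E->(1,4) | ant2:(1,4)->N->(0,4)
  grid max=7 at (1,4)
Step 6: ant0:(1,4)->N->(0,4) | ant1:(1,4)->N->(0,4) | ant2:(0,4)->S->(1,4)
  grid max=8 at (0,4)
Final grid:
  0 0 0 0 8
  0 0 0 0 8
  0 0 0 1 0
  0 0 0 0 0
Max pheromone 8 at (0,4)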